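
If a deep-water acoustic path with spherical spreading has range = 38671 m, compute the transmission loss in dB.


TL = 20*log10(38671) = 91.75

91.75 dB


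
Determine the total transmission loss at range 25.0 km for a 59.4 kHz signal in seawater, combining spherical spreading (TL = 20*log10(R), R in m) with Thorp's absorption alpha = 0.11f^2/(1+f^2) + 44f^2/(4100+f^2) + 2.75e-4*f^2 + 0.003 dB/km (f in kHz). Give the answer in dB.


623.83 dB


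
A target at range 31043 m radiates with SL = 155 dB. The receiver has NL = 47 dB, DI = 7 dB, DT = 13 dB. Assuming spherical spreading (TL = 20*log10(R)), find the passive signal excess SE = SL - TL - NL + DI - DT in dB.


Step 1: TL = 20*log10(31043) = 89.84 dB
Step 2: SE = 155 - 89.84 - 47 + 7 - 13 = 12.16

12.16 dB


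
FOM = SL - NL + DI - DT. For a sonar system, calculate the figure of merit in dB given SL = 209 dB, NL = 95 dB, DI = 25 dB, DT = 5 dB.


FOM = SL - NL + DI - DT = 209 - 95 + 25 - 5 = 134

134 dB


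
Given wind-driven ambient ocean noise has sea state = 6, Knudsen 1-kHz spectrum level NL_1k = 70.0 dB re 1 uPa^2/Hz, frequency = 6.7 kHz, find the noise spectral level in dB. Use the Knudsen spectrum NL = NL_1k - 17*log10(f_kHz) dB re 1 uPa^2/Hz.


NL = NL_1k - 17*log10(f_kHz) = 70.0 - 17*log10(6.7) = 70.0 - (14.04) = 55.96

55.96 dB


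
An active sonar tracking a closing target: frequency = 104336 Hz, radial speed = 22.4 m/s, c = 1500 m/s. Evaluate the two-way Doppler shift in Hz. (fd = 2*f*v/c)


fd = 2*f*v/c = 2 * 104336 * 22.4 / 1500 = 3116.17

3116.17 Hz


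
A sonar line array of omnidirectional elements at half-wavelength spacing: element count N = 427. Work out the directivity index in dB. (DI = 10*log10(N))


DI = 10*log10(427) = 26.3

26.3 dB


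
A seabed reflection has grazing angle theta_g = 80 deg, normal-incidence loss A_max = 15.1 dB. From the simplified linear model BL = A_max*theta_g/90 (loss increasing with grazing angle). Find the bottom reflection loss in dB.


BL = A_max * theta_g / 90 = 15.1 * 80 / 90 = 13.42

13.42 dB


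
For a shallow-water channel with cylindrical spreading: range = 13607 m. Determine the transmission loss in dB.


TL = 10*log10(13607) = 41.34

41.34 dB


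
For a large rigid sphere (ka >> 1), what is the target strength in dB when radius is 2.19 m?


TS = 10*log10(2.19^2 / 4) = 10*log10(1.199025) = 0.79

0.79 dB


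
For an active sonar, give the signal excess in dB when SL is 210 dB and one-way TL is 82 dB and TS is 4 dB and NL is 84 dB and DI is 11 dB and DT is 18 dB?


SE = SL - 2*TL + TS - NL + DI - DT = 210 - 2*82 + (4) - 84 + 11 - 18 = -41

-41 dB


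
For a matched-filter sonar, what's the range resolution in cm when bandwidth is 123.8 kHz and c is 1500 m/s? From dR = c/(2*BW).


0.61 cm


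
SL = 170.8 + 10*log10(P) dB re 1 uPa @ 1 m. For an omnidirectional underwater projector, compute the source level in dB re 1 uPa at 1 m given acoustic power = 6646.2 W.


SL = 170.8 + 10*log10(6646.2) = 170.8 + 38.23 = 209.03

209.03 dB


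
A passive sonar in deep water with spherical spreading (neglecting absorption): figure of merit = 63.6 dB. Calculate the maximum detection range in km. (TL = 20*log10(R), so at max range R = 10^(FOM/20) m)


1.51 km


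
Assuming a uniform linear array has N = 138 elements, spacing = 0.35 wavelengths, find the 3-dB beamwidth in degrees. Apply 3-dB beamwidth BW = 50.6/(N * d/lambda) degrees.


BW = 50.6 / (138 * 0.35) = 50.6 / 48.3 = 1.05

1.05 deg


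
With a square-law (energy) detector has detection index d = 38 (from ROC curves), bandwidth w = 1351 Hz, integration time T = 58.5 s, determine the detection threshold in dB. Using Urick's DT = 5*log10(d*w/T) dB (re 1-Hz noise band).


14.72 dB


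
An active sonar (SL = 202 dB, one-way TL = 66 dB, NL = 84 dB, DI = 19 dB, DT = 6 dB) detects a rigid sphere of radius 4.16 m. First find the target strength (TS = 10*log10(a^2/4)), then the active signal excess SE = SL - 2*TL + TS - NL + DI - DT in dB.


Step 1: TS = 10*log10(4.16^2/4) = 6.36 dB
Step 2: SE = SL - 2*TL + TS - NL + DI - DT = 202 - 2*66 + (6.36) - 84 + 19 - 6 = 5.36

5.36 dB


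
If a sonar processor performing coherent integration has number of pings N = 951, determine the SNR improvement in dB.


Gain = 10*log10(951) = 29.78

29.78 dB


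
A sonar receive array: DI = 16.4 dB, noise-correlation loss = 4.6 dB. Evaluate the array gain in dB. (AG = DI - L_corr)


AG = DI - L_corr = 16.4 - 4.6 = 11.8

11.8 dB


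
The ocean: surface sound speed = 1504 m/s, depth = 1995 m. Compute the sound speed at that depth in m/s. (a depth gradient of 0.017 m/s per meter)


1537.915 m/s


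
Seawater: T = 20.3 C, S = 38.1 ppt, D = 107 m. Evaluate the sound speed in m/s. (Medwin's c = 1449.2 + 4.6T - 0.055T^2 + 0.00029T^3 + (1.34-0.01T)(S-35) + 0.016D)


c = 1449.2 + 4.6*20.3 - 0.055*20.3^2 + 0.00029*20.3^3 + (1.34 - 0.01*20.3)*(38.1 - 35) + 0.016*107 = 1527.58

1527.58 m/s


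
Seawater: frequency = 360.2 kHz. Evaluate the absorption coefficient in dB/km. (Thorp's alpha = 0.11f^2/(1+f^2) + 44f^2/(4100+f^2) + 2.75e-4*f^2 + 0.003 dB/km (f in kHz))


f^2 = 129744.04
alpha = 0.11*129744.04/(1+129744.04) + 44*129744.04/(4100+129744.04) + 2.75e-4*129744.04 + 0.003 = 78.445

78.445 dB/km


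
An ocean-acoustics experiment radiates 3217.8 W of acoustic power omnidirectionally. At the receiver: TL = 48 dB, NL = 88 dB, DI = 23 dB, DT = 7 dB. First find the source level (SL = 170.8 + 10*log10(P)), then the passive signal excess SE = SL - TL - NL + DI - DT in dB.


Step 1: SL = 170.8 + 10*log10(3217.8) = 205.88 dB
Step 2: SE = SL - TL - NL + DI - DT = 205.88 - 48 - 88 + 23 - 7 = 85.88

85.88 dB


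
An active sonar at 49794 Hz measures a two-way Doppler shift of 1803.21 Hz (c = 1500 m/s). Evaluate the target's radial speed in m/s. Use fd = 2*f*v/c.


From fd = 2*f*v/c, v = c*fd/(2*f) = 1500 * 1803.21 / (2*49794) = 27.16

27.16 m/s


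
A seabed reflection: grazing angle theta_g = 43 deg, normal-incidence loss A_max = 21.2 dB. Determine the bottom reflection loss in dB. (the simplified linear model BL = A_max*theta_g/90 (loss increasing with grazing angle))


BL = A_max * theta_g / 90 = 21.2 * 43 / 90 = 10.13

10.13 dB


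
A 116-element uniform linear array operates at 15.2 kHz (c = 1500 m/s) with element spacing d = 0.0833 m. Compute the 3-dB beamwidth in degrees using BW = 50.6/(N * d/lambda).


0.52 deg


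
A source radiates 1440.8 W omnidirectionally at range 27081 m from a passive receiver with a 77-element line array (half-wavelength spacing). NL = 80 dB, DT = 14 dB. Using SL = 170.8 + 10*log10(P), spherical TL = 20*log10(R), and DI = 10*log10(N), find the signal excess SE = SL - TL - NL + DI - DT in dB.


Step 1: SL = 170.8 + 10*log10(1440.8) = 202.39 dB
Step 2: TL = 20*log10(27081) = 88.65 dB
Step 3: DI = 10*log10(77) = 18.86 dB
Step 4: SE = SL - TL - NL + DI - DT = 202.39 - 88.65 - 80 + 18.86 - 14 = 38.6

38.6 dB


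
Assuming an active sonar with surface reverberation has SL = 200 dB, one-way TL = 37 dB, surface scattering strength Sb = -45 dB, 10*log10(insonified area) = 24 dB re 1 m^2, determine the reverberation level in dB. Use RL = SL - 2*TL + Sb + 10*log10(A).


RL = SL - 2*TL + Sb + 10*log10(A) = 200 - 2*37 + (-45) + 24 = 105

105 dB


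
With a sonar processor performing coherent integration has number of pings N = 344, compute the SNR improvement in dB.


Gain = 10*log10(344) = 25.37

25.37 dB


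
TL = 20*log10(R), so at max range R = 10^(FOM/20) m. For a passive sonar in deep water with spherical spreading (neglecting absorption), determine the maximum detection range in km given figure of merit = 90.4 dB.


At max range FOM = TL, so 20*log10(R) = 90.4
R = 10^(90.4/20) = 33113.11 m = 33.11 km

33.11 km


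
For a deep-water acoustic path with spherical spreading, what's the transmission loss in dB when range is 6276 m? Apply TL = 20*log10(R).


75.95 dB


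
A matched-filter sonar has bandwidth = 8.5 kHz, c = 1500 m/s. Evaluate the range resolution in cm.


8.82 cm


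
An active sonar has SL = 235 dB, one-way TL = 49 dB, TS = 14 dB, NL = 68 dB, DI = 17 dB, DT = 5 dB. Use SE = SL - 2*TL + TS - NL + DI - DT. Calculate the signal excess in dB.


SE = SL - 2*TL + TS - NL + DI - DT = 235 - 2*49 + (14) - 68 + 17 - 5 = 95

95 dB


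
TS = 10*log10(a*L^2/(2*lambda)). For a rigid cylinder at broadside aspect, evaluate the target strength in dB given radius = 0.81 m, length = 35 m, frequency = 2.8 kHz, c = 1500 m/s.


29.67 dB


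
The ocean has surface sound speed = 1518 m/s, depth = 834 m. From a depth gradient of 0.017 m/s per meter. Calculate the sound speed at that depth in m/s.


c = 1518 + 0.017 * 834 = 1532.178

1532.178 m/s


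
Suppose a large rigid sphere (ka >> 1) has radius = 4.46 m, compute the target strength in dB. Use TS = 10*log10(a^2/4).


6.97 dB


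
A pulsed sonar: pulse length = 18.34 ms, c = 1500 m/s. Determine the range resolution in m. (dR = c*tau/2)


dR = c*tau/2 = 1500 * 18.34e-3 / 2 = 13.755

13.755 m


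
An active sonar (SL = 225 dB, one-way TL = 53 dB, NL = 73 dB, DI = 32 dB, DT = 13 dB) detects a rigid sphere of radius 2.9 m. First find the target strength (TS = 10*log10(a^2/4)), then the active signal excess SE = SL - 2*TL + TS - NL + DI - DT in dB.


Step 1: TS = 10*log10(2.9^2/4) = 3.23 dB
Step 2: SE = SL - 2*TL + TS - NL + DI - DT = 225 - 2*53 + (3.23) - 73 + 32 - 13 = 68.23

68.23 dB


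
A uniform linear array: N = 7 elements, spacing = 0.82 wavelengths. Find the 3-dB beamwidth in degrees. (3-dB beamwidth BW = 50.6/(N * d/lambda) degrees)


BW = 50.6 / (7 * 0.82) = 50.6 / 5.74 = 8.82

8.82 deg


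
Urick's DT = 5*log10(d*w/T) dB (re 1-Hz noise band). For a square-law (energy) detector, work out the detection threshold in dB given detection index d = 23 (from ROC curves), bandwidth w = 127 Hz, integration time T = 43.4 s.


DT = 5*log10(d*w/T) = 5*log10(23 * 127 / 43.4) = 5*log10(67.3) = 9.14

9.14 dB


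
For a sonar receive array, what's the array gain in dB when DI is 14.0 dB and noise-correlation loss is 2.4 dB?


11.6 dB


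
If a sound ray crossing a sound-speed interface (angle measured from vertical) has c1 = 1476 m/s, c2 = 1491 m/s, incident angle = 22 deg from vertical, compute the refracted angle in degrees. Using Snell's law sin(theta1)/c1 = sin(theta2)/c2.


sin(theta2) = (c2/c1)*sin(theta1) = (1491/1476)*sin(22 deg) = 0.37841
theta2 = arcsin(0.37841) = 22.24

22.24 deg


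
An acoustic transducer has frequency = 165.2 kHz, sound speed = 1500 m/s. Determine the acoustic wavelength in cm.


0.91 cm


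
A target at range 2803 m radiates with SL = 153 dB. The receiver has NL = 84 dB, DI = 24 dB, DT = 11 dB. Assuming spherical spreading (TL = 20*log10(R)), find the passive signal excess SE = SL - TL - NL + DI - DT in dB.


Step 1: TL = 20*log10(2803) = 68.95 dB
Step 2: SE = 153 - 68.95 - 84 + 24 - 11 = 13.05

13.05 dB


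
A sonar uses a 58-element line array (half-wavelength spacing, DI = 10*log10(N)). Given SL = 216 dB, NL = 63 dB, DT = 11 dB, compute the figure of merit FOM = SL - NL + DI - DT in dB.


159.63 dB


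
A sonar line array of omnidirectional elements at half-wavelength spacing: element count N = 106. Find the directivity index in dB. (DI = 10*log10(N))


20.25 dB


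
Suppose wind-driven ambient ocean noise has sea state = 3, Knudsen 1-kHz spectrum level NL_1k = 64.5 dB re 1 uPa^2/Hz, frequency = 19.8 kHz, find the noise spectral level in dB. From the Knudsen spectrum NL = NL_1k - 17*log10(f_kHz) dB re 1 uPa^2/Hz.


NL = NL_1k - 17*log10(f_kHz) = 64.5 - 17*log10(19.8) = 64.5 - (22.04) = 42.46

42.46 dB


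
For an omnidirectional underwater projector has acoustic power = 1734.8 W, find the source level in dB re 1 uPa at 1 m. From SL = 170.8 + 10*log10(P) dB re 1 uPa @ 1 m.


203.19 dB


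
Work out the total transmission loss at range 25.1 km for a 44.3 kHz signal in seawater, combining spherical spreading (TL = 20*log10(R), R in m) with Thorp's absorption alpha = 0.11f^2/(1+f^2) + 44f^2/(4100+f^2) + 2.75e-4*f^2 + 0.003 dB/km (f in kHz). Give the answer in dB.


461.88 dB


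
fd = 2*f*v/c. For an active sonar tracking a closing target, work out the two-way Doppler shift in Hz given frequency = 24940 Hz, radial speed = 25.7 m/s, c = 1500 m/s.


854.61 Hz


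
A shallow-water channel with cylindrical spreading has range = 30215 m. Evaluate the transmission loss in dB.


44.8 dB


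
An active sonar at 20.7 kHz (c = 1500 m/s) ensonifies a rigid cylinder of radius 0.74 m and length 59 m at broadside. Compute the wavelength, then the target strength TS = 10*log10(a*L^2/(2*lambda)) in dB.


Step 1: lambda = c/f = 1500/20700 = 0.07246 m
Step 2: TS = 10*log10(a*L^2/(2*lambda)) = 10*log10(0.74*59^2/(2*0.07246)) = 42.5

42.5 dB


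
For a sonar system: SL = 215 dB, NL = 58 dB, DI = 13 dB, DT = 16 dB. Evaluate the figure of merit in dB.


FOM = SL - NL + DI - DT = 215 - 58 + 13 - 16 = 154

154 dB


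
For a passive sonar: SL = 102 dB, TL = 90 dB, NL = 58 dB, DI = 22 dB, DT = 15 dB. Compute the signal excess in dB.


-39 dB


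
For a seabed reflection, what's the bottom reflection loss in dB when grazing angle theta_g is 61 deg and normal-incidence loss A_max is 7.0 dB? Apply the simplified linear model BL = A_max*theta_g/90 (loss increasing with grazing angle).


BL = A_max * theta_g / 90 = 7.0 * 61 / 90 = 4.74

4.74 dB


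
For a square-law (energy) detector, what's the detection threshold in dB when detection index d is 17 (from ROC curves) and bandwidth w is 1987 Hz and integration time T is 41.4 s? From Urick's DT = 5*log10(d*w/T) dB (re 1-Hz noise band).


14.56 dB


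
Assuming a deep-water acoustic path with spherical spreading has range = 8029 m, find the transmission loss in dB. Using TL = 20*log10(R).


TL = 20*log10(8029) = 78.09

78.09 dB


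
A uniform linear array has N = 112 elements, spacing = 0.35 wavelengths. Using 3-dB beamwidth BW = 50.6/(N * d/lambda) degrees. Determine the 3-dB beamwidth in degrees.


BW = 50.6 / (112 * 0.35) = 50.6 / 39.2 = 1.29

1.29 deg


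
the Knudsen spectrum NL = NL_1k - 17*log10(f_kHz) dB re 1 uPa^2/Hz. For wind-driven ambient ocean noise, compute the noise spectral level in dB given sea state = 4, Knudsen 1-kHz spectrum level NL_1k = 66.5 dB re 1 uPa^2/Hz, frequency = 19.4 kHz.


44.61 dB


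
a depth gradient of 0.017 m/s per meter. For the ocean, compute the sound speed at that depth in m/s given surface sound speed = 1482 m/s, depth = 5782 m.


c = 1482 + 0.017 * 5782 = 1580.294

1580.294 m/s


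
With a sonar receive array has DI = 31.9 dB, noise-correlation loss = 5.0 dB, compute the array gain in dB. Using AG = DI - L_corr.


26.9 dB


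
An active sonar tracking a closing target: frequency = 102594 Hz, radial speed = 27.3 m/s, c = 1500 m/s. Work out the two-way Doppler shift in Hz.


fd = 2*f*v/c = 2 * 102594 * 27.3 / 1500 = 3734.42

3734.42 Hz


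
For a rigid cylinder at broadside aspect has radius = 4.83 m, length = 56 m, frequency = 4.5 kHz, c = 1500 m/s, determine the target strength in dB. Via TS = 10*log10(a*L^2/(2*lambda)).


lambda = 1500/4500 = 0.33333 m
TS = 10*log10(4.83*56^2/(2*0.33333)) = 43.56

43.56 dB


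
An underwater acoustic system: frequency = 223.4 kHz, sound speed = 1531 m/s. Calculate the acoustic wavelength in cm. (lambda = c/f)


lambda = c/f = 1531 / 223400 = 0.0069 m = 0.69 cm

0.69 cm


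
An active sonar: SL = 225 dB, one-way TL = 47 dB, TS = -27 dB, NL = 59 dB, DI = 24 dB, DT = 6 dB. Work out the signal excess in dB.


63 dB


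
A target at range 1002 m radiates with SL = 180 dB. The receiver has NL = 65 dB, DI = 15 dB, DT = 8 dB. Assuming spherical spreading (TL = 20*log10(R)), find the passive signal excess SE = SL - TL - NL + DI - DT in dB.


Step 1: TL = 20*log10(1002) = 60.02 dB
Step 2: SE = 180 - 60.02 - 65 + 15 - 8 = 61.98

61.98 dB


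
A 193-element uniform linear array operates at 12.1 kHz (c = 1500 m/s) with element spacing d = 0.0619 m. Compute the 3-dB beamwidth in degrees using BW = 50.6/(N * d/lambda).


Step 1: lambda = 1500/12100 = 0.12397 m
Step 2: d/lambda = 0.0619/0.12397 = 0.4993
Step 3: BW = 50.6/(N * d/lambda) = 50.6/(193 * 0.4993) = 0.53

0.53 deg


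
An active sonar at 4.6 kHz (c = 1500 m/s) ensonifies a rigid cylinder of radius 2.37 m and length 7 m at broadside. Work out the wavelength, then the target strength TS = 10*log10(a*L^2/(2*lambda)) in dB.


Step 1: lambda = c/f = 1500/4600 = 0.32609 m
Step 2: TS = 10*log10(a*L^2/(2*lambda)) = 10*log10(2.37*7^2/(2*0.32609)) = 22.51

22.51 dB


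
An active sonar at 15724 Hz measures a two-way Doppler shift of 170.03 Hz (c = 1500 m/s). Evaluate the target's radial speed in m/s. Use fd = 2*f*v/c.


From fd = 2*f*v/c, v = c*fd/(2*f) = 1500 * 170.03 / (2*15724) = 8.11

8.11 m/s


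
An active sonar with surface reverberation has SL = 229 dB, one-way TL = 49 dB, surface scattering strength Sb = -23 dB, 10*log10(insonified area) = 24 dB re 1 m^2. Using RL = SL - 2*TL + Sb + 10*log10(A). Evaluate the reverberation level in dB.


RL = SL - 2*TL + Sb + 10*log10(A) = 229 - 2*49 + (-23) + 24 = 132

132 dB


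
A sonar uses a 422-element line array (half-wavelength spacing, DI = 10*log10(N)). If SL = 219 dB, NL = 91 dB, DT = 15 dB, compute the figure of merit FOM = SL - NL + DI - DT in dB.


139.25 dB


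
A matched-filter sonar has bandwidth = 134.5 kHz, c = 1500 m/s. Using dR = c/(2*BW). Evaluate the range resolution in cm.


dR = c/(2*BW) = 1500 / (2 * 134.5e3) = 0.0056 m = 0.56 cm

0.56 cm


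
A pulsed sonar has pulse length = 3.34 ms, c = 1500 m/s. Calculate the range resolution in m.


dR = c*tau/2 = 1500 * 3.34e-3 / 2 = 2.505

2.505 m


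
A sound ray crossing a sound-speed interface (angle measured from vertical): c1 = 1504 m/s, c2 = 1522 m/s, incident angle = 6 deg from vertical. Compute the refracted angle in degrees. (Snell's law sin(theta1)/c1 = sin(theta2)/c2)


6.07 deg


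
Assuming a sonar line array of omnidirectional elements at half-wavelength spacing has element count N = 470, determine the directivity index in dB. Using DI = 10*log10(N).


26.72 dB


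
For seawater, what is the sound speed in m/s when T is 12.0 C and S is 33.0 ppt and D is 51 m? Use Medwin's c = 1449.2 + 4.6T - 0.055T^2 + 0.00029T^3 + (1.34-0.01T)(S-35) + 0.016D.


1495.36 m/s


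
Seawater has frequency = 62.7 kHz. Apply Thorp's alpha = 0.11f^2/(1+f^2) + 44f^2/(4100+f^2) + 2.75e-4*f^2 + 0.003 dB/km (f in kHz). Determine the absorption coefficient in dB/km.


22.732 dB/km


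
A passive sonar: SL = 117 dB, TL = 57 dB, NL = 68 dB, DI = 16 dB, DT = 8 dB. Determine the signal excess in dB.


0 dB


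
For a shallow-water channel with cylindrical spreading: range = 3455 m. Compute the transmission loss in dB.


TL = 10*log10(3455) = 35.38

35.38 dB


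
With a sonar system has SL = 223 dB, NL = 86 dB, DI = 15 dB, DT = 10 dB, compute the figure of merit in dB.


142 dB


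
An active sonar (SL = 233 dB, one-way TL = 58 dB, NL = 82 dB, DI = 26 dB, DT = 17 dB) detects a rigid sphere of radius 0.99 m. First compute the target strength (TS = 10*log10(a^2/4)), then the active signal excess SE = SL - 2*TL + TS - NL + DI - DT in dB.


Step 1: TS = 10*log10(0.99^2/4) = -6.11 dB
Step 2: SE = SL - 2*TL + TS - NL + DI - DT = 233 - 2*58 + (-6.11) - 82 + 26 - 17 = 37.89

37.89 dB


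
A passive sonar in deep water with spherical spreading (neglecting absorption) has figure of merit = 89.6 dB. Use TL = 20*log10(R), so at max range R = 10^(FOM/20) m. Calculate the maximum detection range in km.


At max range FOM = TL, so 20*log10(R) = 89.6
R = 10^(89.6/20) = 30199.52 m = 30.2 km

30.2 km


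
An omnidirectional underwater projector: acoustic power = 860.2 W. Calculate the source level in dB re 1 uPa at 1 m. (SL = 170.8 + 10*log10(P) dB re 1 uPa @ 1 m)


SL = 170.8 + 10*log10(860.2) = 170.8 + 29.35 = 200.15

200.15 dB


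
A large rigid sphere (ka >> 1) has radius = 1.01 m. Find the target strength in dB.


TS = 10*log10(1.01^2 / 4) = 10*log10(0.255025) = -5.93

-5.93 dB


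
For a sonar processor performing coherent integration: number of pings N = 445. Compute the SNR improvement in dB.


26.48 dB


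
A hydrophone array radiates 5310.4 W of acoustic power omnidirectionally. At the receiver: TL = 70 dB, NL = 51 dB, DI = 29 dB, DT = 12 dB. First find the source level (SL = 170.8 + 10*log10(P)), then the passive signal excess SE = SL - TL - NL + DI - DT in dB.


Step 1: SL = 170.8 + 10*log10(5310.4) = 208.05 dB
Step 2: SE = SL - TL - NL + DI - DT = 208.05 - 70 - 51 + 29 - 12 = 104.05

104.05 dB


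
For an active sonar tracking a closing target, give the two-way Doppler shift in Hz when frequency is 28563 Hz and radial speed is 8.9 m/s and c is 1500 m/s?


fd = 2*f*v/c = 2 * 28563 * 8.9 / 1500 = 338.95

338.95 Hz


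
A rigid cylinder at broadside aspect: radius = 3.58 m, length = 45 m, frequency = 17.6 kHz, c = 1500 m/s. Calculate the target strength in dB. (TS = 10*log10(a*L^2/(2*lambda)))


lambda = 1500/17600 = 0.08523 m
TS = 10*log10(3.58*45^2/(2*0.08523)) = 46.29

46.29 dB


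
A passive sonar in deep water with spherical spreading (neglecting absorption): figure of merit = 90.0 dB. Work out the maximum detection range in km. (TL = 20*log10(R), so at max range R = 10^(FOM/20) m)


31.62 km


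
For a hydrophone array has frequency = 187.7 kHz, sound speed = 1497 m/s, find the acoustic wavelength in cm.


0.8 cm


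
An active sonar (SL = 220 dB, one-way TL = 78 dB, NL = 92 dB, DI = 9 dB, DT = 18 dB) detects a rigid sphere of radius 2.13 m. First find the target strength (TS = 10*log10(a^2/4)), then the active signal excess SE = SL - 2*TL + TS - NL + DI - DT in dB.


Step 1: TS = 10*log10(2.13^2/4) = 0.55 dB
Step 2: SE = SL - 2*TL + TS - NL + DI - DT = 220 - 2*78 + (0.55) - 92 + 9 - 18 = -36.45

-36.45 dB


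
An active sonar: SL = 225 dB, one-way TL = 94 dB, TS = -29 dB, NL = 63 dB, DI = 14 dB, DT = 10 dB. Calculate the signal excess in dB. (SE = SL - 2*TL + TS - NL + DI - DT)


SE = SL - 2*TL + TS - NL + DI - DT = 225 - 2*94 + (-29) - 63 + 14 - 10 = -51

-51 dB


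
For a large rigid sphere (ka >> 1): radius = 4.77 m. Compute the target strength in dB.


7.55 dB


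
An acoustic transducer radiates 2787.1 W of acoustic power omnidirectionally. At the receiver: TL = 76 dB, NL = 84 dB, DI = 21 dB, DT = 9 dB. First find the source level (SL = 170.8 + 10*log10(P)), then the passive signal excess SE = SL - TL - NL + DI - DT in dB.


Step 1: SL = 170.8 + 10*log10(2787.1) = 205.25 dB
Step 2: SE = SL - TL - NL + DI - DT = 205.25 - 76 - 84 + 21 - 9 = 57.25

57.25 dB


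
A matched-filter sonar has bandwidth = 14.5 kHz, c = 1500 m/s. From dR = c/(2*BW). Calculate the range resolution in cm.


dR = c/(2*BW) = 1500 / (2 * 14.5e3) = 0.0517 m = 5.17 cm

5.17 cm


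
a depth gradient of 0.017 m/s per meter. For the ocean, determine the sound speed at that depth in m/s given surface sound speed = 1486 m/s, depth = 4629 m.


c = 1486 + 0.017 * 4629 = 1564.693

1564.693 m/s


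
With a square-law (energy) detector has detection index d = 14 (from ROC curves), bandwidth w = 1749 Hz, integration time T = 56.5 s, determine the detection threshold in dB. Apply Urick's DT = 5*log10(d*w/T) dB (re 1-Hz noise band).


13.18 dB


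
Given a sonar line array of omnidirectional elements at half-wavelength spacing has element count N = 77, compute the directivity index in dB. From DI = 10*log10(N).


DI = 10*log10(77) = 18.86

18.86 dB


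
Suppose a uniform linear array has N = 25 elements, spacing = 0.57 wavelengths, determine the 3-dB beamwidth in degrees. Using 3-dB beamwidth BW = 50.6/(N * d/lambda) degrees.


BW = 50.6 / (25 * 0.57) = 50.6 / 14.25 = 3.55

3.55 deg


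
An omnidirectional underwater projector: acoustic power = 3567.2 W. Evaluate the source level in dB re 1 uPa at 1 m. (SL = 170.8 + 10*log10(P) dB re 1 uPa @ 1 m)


SL = 170.8 + 10*log10(3567.2) = 170.8 + 35.52 = 206.32

206.32 dB


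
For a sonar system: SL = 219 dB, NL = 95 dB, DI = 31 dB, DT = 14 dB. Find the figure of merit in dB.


FOM = SL - NL + DI - DT = 219 - 95 + 31 - 14 = 141

141 dB


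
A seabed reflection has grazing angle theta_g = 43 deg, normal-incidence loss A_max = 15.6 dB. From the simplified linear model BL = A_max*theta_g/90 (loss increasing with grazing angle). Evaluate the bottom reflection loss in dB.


7.45 dB


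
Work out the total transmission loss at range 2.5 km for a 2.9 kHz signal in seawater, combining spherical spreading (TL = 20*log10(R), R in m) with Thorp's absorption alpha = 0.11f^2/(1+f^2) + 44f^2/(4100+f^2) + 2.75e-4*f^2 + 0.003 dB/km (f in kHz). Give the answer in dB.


68.44 dB


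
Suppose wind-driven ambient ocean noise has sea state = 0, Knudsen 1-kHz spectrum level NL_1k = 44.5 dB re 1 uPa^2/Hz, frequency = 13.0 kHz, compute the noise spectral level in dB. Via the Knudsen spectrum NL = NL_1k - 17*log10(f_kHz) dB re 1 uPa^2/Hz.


25.56 dB


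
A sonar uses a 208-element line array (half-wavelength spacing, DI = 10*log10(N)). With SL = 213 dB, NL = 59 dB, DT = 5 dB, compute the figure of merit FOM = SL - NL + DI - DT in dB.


172.18 dB


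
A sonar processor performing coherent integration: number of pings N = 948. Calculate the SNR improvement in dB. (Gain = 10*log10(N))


29.77 dB


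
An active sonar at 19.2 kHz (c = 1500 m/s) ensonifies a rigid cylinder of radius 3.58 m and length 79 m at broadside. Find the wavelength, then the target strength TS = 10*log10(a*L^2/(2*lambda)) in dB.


Step 1: lambda = c/f = 1500/19200 = 0.07812 m
Step 2: TS = 10*log10(a*L^2/(2*lambda)) = 10*log10(3.58*79^2/(2*0.07812)) = 51.55

51.55 dB


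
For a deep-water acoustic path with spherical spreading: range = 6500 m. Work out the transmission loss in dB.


76.26 dB


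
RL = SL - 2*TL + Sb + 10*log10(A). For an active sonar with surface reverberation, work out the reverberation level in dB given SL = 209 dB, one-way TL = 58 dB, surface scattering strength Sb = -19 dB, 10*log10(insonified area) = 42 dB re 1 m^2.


RL = SL - 2*TL + Sb + 10*log10(A) = 209 - 2*58 + (-19) + 42 = 116

116 dB


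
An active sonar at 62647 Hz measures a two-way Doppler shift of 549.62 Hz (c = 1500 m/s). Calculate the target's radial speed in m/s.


From fd = 2*f*v/c, v = c*fd/(2*f) = 1500 * 549.62 / (2*62647) = 6.58

6.58 m/s


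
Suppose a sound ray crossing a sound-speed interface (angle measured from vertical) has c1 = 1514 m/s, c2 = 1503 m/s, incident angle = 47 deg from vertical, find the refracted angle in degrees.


46.56 deg


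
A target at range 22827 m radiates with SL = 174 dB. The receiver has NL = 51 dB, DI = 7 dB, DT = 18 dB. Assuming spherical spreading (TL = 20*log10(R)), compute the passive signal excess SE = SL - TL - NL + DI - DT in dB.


24.83 dB


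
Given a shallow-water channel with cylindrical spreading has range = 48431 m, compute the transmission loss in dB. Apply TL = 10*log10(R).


46.85 dB


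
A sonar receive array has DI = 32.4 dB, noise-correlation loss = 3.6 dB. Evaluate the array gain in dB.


AG = DI - L_corr = 32.4 - 3.6 = 28.8

28.8 dB


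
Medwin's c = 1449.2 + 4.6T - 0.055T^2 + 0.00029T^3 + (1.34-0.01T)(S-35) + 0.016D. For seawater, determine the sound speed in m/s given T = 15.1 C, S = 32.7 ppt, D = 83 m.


1505.71 m/s


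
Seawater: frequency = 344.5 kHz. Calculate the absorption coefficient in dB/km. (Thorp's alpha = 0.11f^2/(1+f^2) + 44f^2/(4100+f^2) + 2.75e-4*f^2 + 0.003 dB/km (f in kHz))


f^2 = 118680.25
alpha = 0.11*118680.25/(1+118680.25) + 44*118680.25/(4100+118680.25) + 2.75e-4*118680.25 + 0.003 = 75.281

75.281 dB/km


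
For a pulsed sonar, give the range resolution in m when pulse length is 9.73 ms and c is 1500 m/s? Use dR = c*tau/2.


dR = c*tau/2 = 1500 * 9.73e-3 / 2 = 7.2975

7.2975 m


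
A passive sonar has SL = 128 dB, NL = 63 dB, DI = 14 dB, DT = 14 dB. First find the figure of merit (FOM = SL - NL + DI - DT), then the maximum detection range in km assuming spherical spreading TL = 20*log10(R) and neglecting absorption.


Step 1: FOM = SL - NL + DI - DT = 128 - 63 + 14 - 14 = 65 dB
Step 2: at max range FOM = TL = 20*log10(R), so R = 10^(65/20) = 1778.28 m = 1.78 km

1.78 km


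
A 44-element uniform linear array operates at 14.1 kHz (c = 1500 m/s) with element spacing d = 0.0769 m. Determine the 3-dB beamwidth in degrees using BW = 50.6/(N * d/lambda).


Step 1: lambda = 1500/14100 = 0.10638 m
Step 2: d/lambda = 0.0769/0.10638 = 0.7229
Step 3: BW = 50.6/(N * d/lambda) = 50.6/(44 * 0.7229) = 1.59

1.59 deg


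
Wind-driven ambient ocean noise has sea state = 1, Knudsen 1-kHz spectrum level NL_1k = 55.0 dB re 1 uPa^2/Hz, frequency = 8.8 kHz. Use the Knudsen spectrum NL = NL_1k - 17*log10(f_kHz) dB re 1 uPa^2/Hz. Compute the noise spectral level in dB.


38.94 dB


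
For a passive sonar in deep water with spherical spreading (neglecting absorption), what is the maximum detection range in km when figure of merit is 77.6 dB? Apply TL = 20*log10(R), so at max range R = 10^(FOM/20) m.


At max range FOM = TL, so 20*log10(R) = 77.6
R = 10^(77.6/20) = 7585.78 m = 7.59 km

7.59 km


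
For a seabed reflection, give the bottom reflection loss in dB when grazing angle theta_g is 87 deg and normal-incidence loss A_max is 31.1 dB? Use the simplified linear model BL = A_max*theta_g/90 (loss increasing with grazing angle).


BL = A_max * theta_g / 90 = 31.1 * 87 / 90 = 30.06

30.06 dB


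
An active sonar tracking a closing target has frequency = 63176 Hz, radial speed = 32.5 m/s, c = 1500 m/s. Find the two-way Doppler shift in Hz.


fd = 2*f*v/c = 2 * 63176 * 32.5 / 1500 = 2737.63

2737.63 Hz


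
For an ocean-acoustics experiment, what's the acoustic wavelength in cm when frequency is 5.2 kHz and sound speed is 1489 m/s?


lambda = c/f = 1489 / 5200 = 0.2863 m = 28.63 cm

28.63 cm


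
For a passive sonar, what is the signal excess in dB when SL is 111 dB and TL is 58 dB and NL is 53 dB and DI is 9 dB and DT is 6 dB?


SE = SL - TL - NL + DI - DT = 111 - 58 - 53 + 9 - 6 = 3

3 dB


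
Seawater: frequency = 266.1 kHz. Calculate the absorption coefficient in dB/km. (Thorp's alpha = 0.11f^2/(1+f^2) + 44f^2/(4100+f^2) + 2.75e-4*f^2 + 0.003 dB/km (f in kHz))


f^2 = 70809.21
alpha = 0.11*70809.21/(1+70809.21) + 44*70809.21/(4100+70809.21) + 2.75e-4*70809.21 + 0.003 = 61.177

61.177 dB/km


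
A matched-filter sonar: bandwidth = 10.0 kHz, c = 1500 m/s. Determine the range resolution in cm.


dR = c/(2*BW) = 1500 / (2 * 10.0e3) = 0.075 m = 7.5 cm

7.5 cm


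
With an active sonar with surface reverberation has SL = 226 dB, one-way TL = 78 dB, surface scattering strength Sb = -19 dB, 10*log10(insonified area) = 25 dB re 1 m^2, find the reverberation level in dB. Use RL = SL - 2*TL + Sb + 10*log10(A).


RL = SL - 2*TL + Sb + 10*log10(A) = 226 - 2*78 + (-19) + 25 = 76

76 dB


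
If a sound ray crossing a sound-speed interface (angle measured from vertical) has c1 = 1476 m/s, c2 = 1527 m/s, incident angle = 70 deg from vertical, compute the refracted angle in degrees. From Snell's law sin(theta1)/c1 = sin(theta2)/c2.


sin(theta2) = (c2/c1)*sin(theta1) = (1527/1476)*sin(70 deg) = 0.97216
theta2 = arcsin(0.97216) = 76.45

76.45 deg


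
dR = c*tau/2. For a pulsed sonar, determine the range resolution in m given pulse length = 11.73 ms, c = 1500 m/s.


dR = c*tau/2 = 1500 * 11.73e-3 / 2 = 8.7975

8.7975 m


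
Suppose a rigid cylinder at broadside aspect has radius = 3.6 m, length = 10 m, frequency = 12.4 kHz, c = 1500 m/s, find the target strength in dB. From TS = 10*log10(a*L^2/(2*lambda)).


lambda = 1500/12400 = 0.12097 m
TS = 10*log10(3.6*10^2/(2*0.12097)) = 31.73

31.73 dB


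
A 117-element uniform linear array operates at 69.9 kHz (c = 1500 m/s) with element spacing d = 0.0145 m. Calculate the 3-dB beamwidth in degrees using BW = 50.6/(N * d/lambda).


Step 1: lambda = 1500/69900 = 0.02146 m
Step 2: d/lambda = 0.0145/0.02146 = 0.6757
Step 3: BW = 50.6/(N * d/lambda) = 50.6/(117 * 0.6757) = 0.64

0.64 deg


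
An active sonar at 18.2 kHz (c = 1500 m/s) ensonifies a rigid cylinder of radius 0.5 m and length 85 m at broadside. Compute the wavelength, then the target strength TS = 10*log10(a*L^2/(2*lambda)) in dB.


Step 1: lambda = c/f = 1500/18200 = 0.08242 m
Step 2: TS = 10*log10(a*L^2/(2*lambda)) = 10*log10(0.5*85^2/(2*0.08242)) = 43.41

43.41 dB


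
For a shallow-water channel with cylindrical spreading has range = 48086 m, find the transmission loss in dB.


46.82 dB


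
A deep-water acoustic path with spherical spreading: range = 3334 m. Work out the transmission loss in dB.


TL = 20*log10(3334) = 70.46

70.46 dB


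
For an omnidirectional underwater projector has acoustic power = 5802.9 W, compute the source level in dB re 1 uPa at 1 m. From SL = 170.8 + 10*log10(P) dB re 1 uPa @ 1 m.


208.44 dB


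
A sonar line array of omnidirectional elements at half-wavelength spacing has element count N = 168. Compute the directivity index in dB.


22.25 dB


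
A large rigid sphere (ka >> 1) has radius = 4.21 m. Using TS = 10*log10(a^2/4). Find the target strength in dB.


TS = 10*log10(4.21^2 / 4) = 10*log10(4.431025) = 6.47

6.47 dB


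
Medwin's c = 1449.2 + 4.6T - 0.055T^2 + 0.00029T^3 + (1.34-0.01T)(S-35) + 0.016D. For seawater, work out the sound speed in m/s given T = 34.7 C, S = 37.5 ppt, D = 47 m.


c = 1449.2 + 4.6*34.7 - 0.055*34.7^2 + 0.00029*34.7^3 + (1.34 - 0.01*34.7)*(37.5 - 35) + 0.016*47 = 1557.95

1557.95 m/s


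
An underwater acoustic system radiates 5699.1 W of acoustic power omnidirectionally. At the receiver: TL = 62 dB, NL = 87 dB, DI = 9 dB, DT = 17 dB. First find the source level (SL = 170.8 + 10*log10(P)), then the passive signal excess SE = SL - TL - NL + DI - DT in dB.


Step 1: SL = 170.8 + 10*log10(5699.1) = 208.36 dB
Step 2: SE = SL - TL - NL + DI - DT = 208.36 - 62 - 87 + 9 - 17 = 51.36

51.36 dB


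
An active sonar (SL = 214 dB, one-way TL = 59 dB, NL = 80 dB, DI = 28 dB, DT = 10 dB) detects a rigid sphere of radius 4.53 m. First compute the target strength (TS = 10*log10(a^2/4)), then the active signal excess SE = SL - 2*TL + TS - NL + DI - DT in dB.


Step 1: TS = 10*log10(4.53^2/4) = 7.1 dB
Step 2: SE = SL - 2*TL + TS - NL + DI - DT = 214 - 2*59 + (7.1) - 80 + 28 - 10 = 41.1

41.1 dB


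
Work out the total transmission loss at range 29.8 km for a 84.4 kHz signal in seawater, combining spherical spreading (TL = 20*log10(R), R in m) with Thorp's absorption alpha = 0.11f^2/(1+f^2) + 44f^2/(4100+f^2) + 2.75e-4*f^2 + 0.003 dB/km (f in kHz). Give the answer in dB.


Step 1 (Thorp): alpha = 0.11*7123.36/(1+7123.36) + 44*7123.36/(4100+7123.36) + 2.75e-4*7123.36 + 0.003 = 29.9983 dB/km
Step 2: TL_spread = 20*log10(29800) = 89.48 dB
Step 3: TL_abs = alpha*R = 29.9983 * 29.8 = 893.95 dB
Step 4: TL_total = 89.48 + 893.95 = 983.43

983.43 dB


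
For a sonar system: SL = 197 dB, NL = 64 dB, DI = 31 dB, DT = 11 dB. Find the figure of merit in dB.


153 dB


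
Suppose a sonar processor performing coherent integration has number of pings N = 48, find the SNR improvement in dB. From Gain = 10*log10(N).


16.81 dB


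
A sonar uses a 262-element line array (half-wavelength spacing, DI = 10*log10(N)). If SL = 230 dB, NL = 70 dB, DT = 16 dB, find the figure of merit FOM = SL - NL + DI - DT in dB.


168.18 dB


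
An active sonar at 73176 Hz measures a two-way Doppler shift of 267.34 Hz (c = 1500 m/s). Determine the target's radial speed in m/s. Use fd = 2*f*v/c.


From fd = 2*f*v/c, v = c*fd/(2*f) = 1500 * 267.34 / (2*73176) = 2.74

2.74 m/s


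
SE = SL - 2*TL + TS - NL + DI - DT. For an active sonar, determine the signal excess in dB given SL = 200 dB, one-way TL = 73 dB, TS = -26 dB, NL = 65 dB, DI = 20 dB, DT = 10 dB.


-27 dB


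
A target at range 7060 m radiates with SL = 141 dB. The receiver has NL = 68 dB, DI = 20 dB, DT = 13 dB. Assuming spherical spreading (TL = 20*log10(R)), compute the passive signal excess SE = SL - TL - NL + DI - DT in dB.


3.02 dB


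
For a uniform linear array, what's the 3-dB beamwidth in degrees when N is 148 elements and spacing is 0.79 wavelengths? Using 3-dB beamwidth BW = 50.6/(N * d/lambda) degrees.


BW = 50.6 / (148 * 0.79) = 50.6 / 116.92 = 0.43

0.43 deg


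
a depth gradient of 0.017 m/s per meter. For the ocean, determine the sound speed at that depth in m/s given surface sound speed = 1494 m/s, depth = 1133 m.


c = 1494 + 0.017 * 1133 = 1513.261

1513.261 m/s


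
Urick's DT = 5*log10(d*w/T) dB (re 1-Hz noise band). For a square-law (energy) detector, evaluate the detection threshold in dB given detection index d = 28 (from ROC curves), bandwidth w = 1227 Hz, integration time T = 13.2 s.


17.08 dB


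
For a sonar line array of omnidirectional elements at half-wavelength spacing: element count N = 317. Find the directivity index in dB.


DI = 10*log10(317) = 25.01

25.01 dB


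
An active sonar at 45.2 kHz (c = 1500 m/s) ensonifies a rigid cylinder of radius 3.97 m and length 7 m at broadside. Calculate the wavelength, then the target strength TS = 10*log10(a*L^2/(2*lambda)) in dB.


Step 1: lambda = c/f = 1500/45200 = 0.03319 m
Step 2: TS = 10*log10(a*L^2/(2*lambda)) = 10*log10(3.97*7^2/(2*0.03319)) = 34.67

34.67 dB


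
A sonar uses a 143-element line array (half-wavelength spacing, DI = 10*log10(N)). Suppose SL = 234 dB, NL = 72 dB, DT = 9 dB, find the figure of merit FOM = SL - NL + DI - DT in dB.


174.55 dB


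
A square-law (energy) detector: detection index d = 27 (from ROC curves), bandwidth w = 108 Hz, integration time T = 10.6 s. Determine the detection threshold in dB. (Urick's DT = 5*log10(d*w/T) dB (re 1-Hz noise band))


DT = 5*log10(d*w/T) = 5*log10(27 * 108 / 10.6) = 5*log10(275.09) = 12.2

12.2 dB


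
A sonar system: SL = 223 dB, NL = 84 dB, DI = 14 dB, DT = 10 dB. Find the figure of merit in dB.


FOM = SL - NL + DI - DT = 223 - 84 + 14 - 10 = 143

143 dB


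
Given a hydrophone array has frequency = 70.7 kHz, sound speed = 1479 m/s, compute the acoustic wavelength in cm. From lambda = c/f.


2.09 cm


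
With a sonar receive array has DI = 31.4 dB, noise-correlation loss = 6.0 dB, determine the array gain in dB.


AG = DI - L_corr = 31.4 - 6.0 = 25.4

25.4 dB


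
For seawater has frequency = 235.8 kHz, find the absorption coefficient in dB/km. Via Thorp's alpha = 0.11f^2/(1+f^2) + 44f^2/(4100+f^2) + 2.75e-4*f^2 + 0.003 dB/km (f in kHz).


f^2 = 55601.64
alpha = 0.11*55601.64/(1+55601.64) + 44*55601.64/(4100+55601.64) + 2.75e-4*55601.64 + 0.003 = 56.382

56.382 dB/km


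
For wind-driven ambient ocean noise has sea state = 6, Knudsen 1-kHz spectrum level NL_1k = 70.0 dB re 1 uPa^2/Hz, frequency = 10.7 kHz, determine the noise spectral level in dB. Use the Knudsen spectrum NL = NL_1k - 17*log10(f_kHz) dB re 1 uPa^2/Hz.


NL = NL_1k - 17*log10(f_kHz) = 70.0 - 17*log10(10.7) = 70.0 - (17.5) = 52.5

52.5 dB


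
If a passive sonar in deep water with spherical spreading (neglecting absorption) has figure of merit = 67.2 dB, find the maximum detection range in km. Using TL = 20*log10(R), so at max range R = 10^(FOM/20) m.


2.29 km


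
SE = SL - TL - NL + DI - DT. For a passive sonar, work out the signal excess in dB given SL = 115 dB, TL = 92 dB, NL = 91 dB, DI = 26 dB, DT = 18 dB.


SE = SL - TL - NL + DI - DT = 115 - 92 - 91 + 26 - 18 = -60

-60 dB
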